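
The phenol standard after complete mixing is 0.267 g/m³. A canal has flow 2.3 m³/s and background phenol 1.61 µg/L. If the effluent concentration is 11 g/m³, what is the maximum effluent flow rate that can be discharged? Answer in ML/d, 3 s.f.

4.91 ML/d

1.61 µg/L = 0.00161 mg/L.
Mass balance at complete mixing: C_std·(Q_w + Q_r) = Q_w·C_e + Q_r·C_b.
Rearranging, Q_w = Q_r·(C_std − C_b)/(C_e − C_std) = 2.3·(0.267 − 0.00161) / (11 − 0.267) = 0.05687 m³/s.
= 4.914 ML/d.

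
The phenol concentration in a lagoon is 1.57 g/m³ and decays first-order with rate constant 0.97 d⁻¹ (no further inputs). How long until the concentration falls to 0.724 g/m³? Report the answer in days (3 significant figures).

t = ln(C₀/C)/k = ln(1.57/0.724)/0.97 = 0.774/0.97 = 0.798 d.

0.798 d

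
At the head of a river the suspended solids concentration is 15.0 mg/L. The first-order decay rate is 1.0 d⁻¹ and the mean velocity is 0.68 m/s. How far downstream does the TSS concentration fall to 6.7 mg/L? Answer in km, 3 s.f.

From C = C₀·e^(−kt), t = ln(C₀/C)/k = ln(15.0/6.7)/1.0 = 0.8059/1.0 = 0.8059 d.
Distance = v·t = 0.68 m/s × 6.963e+04 s = 4.735e+04 m = 47.35 km.

47.4 km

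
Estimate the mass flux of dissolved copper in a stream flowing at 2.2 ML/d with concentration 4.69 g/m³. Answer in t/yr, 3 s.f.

3.77 t/yr

2.2 ML/d = 0.02546 m³/s.
Mass flux = Q·C = 0.02546 m³/s × 4.69 g/m³ = 0.1194 g/s.
= 0.1194 g/s × 31.56 = 3.769 t/yr.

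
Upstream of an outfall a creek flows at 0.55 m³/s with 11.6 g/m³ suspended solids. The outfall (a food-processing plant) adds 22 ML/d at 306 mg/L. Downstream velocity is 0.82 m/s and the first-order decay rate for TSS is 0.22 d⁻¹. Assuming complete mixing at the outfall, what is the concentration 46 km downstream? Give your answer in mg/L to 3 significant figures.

22 ML/d = 0.2546 m³/s.
After complete mixing, C₀ = (0.2546·306 + 0.55·11.6) / 0.8046 = 104.8 mg/L.
Travel time t = 4.6e+04 m / 0.82 m/s = 5.61e+04 s = 0.6493 d.
C = 104.8·exp(−0.22·0.6493) = 104.8·0.8669 = 90.82 mg/L.

90.8 mg/L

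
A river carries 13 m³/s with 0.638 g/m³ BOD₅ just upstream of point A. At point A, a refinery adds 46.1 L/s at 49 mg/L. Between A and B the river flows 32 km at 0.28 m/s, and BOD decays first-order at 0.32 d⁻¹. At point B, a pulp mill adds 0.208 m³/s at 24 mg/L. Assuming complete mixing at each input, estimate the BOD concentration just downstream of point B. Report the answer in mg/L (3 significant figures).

0.898 mg/L

46.1 L/s = 0.0461 m³/s.
After input A: C = (13·0.638 + 0.0461·49) / 13.05 = 0.8089 mg/L.
Over the 32 km reach to input B (t = 1.143e+05 s = 1.323 d), decay gives C = 0.8089·exp(−0.32·1.323) = 0.5297 mg/L.
After input B: C = (13.05·0.5297 + 0.208·24) / 13.25 = 0.8981 mg/L.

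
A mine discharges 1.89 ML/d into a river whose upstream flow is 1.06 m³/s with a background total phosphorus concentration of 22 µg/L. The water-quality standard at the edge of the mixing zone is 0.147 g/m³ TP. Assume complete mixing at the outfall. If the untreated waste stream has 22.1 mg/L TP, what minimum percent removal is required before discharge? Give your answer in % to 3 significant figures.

1.89 ML/d = 0.02187 m³/s.
22 µg/L = 0.022 mg/L.
Mass balance: 0.147·1.082 = 0.02187·Cₑ + 1.06·0.022.
Cₑ = (0.159 − 0.02332) / 0.02187 = 6.204 mg/L.
Required removal = 1 − 6.204/22.1 = 71.93 %.

71.9 %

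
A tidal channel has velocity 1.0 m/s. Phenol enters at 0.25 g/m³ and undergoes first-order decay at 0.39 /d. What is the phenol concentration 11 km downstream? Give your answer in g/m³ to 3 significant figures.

Travel time t = 11 km / 1.0 m/s = 1.1e+04/1.0 = 1.1e+04 s = 0.1273 d.
First-order decay: C = 0.25·exp(−0.39·0.1273) = 0.25·0.9516 = 0.2379 g/m³.

0.238 g/m³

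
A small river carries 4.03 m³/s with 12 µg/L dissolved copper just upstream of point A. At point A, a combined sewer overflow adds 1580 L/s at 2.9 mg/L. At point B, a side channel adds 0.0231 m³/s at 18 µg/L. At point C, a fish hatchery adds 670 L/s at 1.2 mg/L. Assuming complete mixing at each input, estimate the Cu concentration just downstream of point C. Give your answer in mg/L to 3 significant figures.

0.862 mg/L

12 µg/L = 0.012 mg/L.
1580 L/s = 1.58 m³/s.
After input A: C = (4.03·0.012 + 1.58·2.9) / 5.61 = 0.8254 mg/L.
18 µg/L = 0.018 mg/L.
After input B: C = (5.61·0.8254 + 0.0231·0.018) / 5.633 = 0.8221 mg/L.
670 L/s = 0.67 m³/s.
After input C: C = (5.633·0.8221 + 0.67·1.2) / 6.303 = 0.8622 mg/L.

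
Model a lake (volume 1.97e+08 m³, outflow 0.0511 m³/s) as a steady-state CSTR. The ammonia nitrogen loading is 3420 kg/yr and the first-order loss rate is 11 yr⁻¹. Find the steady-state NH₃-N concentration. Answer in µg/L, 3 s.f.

Outflow Q = 0.0511 m³/s × 3.156e+07 s/yr = 1.613e+06 m³/yr.
Steady-state CSTR mass balance: W = Q·C + k·V·C, so C = W/(Q + kV).
Q + kV = 1.613e+06 + 11·1.97e+08 = 2.169e+09 m³/yr.
C = 3420/2.169e+09 = 1.577e-06 kg/m³ = 0.001577 mg/L = 1.577 µg/L.

1.58 µg/L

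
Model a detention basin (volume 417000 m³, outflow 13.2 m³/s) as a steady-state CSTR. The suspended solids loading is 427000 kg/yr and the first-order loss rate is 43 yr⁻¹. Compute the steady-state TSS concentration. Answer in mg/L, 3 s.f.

0.983 mg/L

Outflow Q = 13.2 m³/s × 3.156e+07 s/yr = 4.166e+08 m³/yr.
Steady-state CSTR mass balance: W = Q·C + k·V·C, so C = W/(Q + kV).
Q + kV = 4.166e+08 + 43·417000 = 4.345e+08 m³/yr.
C = 427000/4.345e+08 = 0.0009828 kg/m³ = 0.9828 mg/L.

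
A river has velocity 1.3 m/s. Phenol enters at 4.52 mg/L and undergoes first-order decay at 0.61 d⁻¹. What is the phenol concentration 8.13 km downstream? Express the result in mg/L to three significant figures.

4.32 mg/L

Travel time t = 8.13 km / 1.3 m/s = 8130/1.3 = 6254 s = 0.07238 d.
First-order decay: C = 4.52·exp(−0.61·0.07238) = 4.52·0.9568 = 4.325 mg/L.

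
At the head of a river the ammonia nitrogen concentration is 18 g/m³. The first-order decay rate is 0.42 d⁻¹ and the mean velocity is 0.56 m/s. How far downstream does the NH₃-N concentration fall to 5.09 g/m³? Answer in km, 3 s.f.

146 km

From C = C₀·e^(−kt), t = ln(C₀/C)/k = ln(18/5.09)/0.42 = 1.263/0.42 = 3.007 d.
Distance = v·t = 0.56 m/s × 2.598e+05 s = 1.455e+05 m = 145.5 km.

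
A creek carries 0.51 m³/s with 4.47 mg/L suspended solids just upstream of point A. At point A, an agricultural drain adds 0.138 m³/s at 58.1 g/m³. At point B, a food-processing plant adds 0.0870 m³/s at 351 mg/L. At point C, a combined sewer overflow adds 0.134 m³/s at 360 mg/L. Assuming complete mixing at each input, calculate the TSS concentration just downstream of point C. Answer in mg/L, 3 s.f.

103 mg/L

After input A: C = (0.51·4.47 + 0.138·58.1) / 0.648 = 15.89 mg/L.
After input B: C = (0.648·15.89 + 0.087·351) / 0.735 = 55.56 mg/L.
After input C: C = (0.735·55.56 + 0.134·360) / 0.869 = 102.5 mg/L.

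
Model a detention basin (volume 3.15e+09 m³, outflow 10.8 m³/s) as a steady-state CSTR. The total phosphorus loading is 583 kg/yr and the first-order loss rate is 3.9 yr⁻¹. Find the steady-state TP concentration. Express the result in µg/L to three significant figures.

0.0462 µg/L

Outflow Q = 10.8 m³/s × 3.156e+07 s/yr = 3.408e+08 m³/yr.
Steady-state CSTR mass balance: W = Q·C + k·V·C, so C = W/(Q + kV).
Q + kV = 3.408e+08 + 3.9·3.15e+09 = 1.263e+10 m³/yr.
C = 583/1.263e+10 = 4.618e-08 kg/m³ = 4.618e-05 mg/L = 0.04618 µg/L.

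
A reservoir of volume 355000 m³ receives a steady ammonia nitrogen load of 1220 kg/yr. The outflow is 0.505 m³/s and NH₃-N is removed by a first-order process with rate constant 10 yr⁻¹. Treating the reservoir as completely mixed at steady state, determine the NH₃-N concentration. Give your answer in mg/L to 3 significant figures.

0.0626 mg/L

Outflow Q = 0.505 m³/s × 3.156e+07 s/yr = 1.594e+07 m³/yr.
Steady-state CSTR mass balance: W = Q·C + k·V·C, so C = W/(Q + kV).
Q + kV = 1.594e+07 + 10·355000 = 1.949e+07 m³/yr.
C = 1220/1.949e+07 = 6.261e-05 kg/m³ = 0.06261 mg/L.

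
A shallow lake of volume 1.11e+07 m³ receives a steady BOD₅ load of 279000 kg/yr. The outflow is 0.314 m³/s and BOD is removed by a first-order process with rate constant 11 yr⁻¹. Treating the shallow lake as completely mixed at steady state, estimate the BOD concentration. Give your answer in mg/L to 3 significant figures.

2.11 mg/L

Outflow Q = 0.314 m³/s × 3.156e+07 s/yr = 9.909e+06 m³/yr.
Steady-state CSTR mass balance: W = Q·C + k·V·C, so C = W/(Q + kV).
Q + kV = 9.909e+06 + 11·1.11e+07 = 1.32e+08 m³/yr.
C = 279000/1.32e+08 = 0.002113 kg/m³ = 2.113 mg/L.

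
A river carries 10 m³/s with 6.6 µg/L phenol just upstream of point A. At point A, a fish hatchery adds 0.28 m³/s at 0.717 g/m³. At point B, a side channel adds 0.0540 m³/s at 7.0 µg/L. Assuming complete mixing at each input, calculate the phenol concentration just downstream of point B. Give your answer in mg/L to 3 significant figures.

6.6 µg/L = 0.0066 mg/L.
After input A: C = (10·0.0066 + 0.28·0.717) / 10.28 = 0.02595 mg/L.
7.0 µg/L = 0.007 mg/L.
After input B: C = (10.28·0.02595 + 0.054·0.007) / 10.33 = 0.02585 mg/L.

0.0259 mg/L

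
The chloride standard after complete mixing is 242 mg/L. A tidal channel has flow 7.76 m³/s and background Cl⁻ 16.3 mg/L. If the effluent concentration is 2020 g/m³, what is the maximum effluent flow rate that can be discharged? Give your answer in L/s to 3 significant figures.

Mass balance at complete mixing: C_std·(Q_w + Q_r) = Q_w·C_e + Q_r·C_b.
Rearranging, Q_w = Q_r·(C_std − C_b)/(C_e − C_std) = 7.76·(242 − 16.3) / (2020 − 242) = 0.9851 m³/s.
= 985.1 L/s.

985 L/s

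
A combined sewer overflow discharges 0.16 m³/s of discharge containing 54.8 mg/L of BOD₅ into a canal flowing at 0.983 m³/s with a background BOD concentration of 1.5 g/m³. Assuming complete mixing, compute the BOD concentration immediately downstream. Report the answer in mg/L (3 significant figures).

By mass balance at complete mixing, C = (0.16·54.8 + 0.983·1.5) / (0.16 + 0.983) = 10.24/1.143 = 8.961 mg/L.

8.96 mg/L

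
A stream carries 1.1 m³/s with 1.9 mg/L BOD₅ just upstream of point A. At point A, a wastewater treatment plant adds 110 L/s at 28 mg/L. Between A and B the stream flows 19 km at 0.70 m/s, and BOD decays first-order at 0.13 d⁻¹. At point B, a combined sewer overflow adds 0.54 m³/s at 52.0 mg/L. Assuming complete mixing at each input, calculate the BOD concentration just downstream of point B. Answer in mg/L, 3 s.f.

18.9 mg/L

110 L/s = 0.11 m³/s.
After input A: C = (1.1·1.9 + 0.11·28) / 1.21 = 4.273 mg/L.
Over the 19 km reach to input B (t = 2.714e+04 s = 0.3142 d), decay gives C = 4.273·exp(−0.13·0.3142) = 4.102 mg/L.
After input B: C = (1.21·4.102 + 0.54·52) / 1.75 = 18.88 mg/L.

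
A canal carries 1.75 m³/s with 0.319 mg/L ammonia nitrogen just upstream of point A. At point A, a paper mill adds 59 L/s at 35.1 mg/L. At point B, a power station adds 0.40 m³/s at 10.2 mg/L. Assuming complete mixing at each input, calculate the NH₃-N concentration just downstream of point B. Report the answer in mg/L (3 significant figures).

59 L/s = 0.059 m³/s.
After input A: C = (1.75·0.319 + 0.059·35.1) / 1.809 = 1.453 mg/L.
After input B: C = (1.809·1.453 + 0.4·10.2) / 2.209 = 3.037 mg/L.

3.04 mg/L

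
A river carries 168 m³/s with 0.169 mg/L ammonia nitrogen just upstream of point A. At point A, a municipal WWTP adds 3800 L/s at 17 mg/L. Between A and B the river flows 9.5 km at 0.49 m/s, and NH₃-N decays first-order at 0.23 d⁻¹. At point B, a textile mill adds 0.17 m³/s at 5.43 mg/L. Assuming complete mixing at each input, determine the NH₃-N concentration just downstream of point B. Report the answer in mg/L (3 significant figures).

3800 L/s = 3.8 m³/s.
After input A: C = (168·0.169 + 3.8·17) / 171.8 = 0.5413 mg/L.
Over the 9.5 km reach to input B (t = 1.939e+04 s = 0.2244 d), decay gives C = 0.5413·exp(−0.23·0.2244) = 0.5141 mg/L.
After input B: C = (171.8·0.5141 + 0.17·5.43) / 172 = 0.5189 mg/L.

0.519 mg/L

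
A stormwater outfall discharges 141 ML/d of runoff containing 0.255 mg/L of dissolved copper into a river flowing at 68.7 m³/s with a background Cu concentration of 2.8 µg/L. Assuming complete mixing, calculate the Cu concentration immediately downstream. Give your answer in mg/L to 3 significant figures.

0.00865 mg/L

141 ML/d = 1.632 m³/s.
2.8 µg/L = 0.0028 mg/L.
Flow-weighted mixing gives C = (1.632·0.255 + 68.7·0.0028) / (1.632 + 68.7) = 0.6085/70.33 = 0.008652 mg/L.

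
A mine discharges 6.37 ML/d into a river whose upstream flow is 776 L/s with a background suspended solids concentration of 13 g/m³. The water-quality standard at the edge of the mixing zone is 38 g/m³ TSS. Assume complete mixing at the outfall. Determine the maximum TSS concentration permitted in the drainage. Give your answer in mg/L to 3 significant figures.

6.37 ML/d = 0.07373 m³/s.
776 L/s = 0.776 m³/s.
Mass balance: 38·0.8497 = 0.07373·Cₑ + 0.776·13.
Cₑ = (32.29 − 10.09) / 0.07373 = 301.1 mg/L.

301 mg/L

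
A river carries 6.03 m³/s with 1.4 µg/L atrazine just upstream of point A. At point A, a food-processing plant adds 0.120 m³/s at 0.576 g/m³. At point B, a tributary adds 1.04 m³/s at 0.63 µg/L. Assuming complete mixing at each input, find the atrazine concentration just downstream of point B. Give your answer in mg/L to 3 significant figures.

1.4 µg/L = 0.0014 mg/L.
After input A: C = (6.03·0.0014 + 0.12·0.576) / 6.15 = 0.01261 mg/L.
0.63 µg/L = 0.00063 mg/L.
After input B: C = (6.15·0.01261 + 1.04·0.00063) / 7.19 = 0.01088 mg/L.

0.0109 mg/L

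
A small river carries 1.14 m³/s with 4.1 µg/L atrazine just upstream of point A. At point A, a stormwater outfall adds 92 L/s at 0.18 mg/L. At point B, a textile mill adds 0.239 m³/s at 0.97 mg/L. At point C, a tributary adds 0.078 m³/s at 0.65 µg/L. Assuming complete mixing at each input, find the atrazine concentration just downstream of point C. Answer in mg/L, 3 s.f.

0.163 mg/L

4.1 µg/L = 0.0041 mg/L.
92 L/s = 0.092 m³/s.
After input A: C = (1.14·0.0041 + 0.092·0.18) / 1.232 = 0.01724 mg/L.
After input B: C = (1.232·0.01724 + 0.239·0.97) / 1.471 = 0.172 mg/L.
0.65 µg/L = 0.00065 mg/L.
After input C: C = (1.471·0.172 + 0.078·0.00065) / 1.549 = 0.1634 mg/L.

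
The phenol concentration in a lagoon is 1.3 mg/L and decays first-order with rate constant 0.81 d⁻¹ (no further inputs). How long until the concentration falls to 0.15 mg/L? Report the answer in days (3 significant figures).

t = ln(C₀/C)/k = ln(1.3/0.15)/0.81 = 2.159/0.81 = 2.666 d.

2.67 d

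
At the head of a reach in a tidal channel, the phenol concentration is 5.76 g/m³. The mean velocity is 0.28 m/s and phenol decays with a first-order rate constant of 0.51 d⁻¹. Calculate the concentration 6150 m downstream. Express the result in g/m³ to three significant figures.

5.06 g/m³

Travel time t = 6150 m / 0.28 m/s = 6150/0.28 = 2.196e+04 s = 0.2542 d.
First-order decay: C = 5.76·exp(−0.51·0.2542) = 5.76·0.8784 = 5.06 g/m³.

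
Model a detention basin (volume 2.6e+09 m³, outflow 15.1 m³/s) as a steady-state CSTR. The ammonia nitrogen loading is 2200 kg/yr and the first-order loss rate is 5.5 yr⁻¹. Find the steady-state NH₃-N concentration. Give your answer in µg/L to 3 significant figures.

Outflow Q = 15.1 m³/s × 3.156e+07 s/yr = 4.765e+08 m³/yr.
Steady-state CSTR mass balance: W = Q·C + k·V·C, so C = W/(Q + kV).
Q + kV = 4.765e+08 + 5.5·2.6e+09 = 1.478e+10 m³/yr.
C = 2200/1.478e+10 = 1.489e-07 kg/m³ = 0.0001489 mg/L = 0.1489 µg/L.

0.149 µg/L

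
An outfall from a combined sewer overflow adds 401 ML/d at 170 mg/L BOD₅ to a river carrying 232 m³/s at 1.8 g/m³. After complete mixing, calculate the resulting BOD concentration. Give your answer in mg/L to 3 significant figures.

401 ML/d = 4.641 m³/s.
By mass balance at complete mixing, C = (4.641·170 + 232·1.8) / (4.641 + 232) = 1207/236.6 = 5.099 mg/L.

5.10 mg/L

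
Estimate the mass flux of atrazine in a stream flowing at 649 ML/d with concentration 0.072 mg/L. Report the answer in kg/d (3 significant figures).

46.7 kg/d

649 ML/d = 7.512 m³/s.
Mass flux = Q·C = 7.512 m³/s × 0.072 g/m³ = 0.5408 g/s.
= 0.5408 g/s × 86.4 = 46.73 kg/d.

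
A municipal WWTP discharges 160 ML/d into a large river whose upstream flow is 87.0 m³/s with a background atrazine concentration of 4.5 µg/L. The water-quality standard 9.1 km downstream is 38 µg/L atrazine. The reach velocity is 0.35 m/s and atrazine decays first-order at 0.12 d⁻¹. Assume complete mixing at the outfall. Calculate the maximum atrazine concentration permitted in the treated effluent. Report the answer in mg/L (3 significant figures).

160 ML/d = 1.852 m³/s.
4.5 µg/L = 0.0045 mg/L.
38 µg/L = 0.038 mg/L.
Travel time to the compliance point: t = 9100/0.35 = 2.6e+04 s = 0.3009 d; decay factor exp(−0.12·0.3009) = 0.9645.
So the concentration just after mixing may be at most 0.038/0.9645 = 0.0394 mg/L.
Mass balance: 0.0394·88.85 = 1.852·Cₑ + 87·0.0045.
Cₑ = (3.501 − 0.3915) / 1.852 = 1.679 mg/L.

1.68 mg/L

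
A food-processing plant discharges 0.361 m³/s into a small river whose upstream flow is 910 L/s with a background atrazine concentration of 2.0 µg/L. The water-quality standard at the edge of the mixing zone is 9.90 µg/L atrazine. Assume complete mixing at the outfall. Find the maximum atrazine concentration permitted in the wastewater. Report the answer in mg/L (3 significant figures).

910 L/s = 0.91 m³/s.
2.0 µg/L = 0.002 mg/L.
9.90 µg/L = 0.0099 mg/L.
Mass balance: 0.0099·1.271 = 0.361·Cₑ + 0.91·0.002.
Cₑ = (0.01258 − 0.00182) / 0.361 = 0.02981 mg/L.

0.0298 mg/L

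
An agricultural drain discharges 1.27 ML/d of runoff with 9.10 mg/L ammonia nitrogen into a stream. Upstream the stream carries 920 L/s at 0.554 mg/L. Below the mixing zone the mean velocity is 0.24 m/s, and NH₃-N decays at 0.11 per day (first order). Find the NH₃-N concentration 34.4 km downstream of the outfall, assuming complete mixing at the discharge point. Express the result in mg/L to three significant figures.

0.574 mg/L

1.27 ML/d = 0.0147 m³/s.
920 L/s = 0.92 m³/s.
After complete mixing, C₀ = (0.0147·9.1 + 0.92·0.554) / 0.9347 = 0.6884 mg/L.
Travel time t = 3.44e+04 m / 0.24 m/s = 1.433e+05 s = 1.659 d.
C = 0.6884·exp(−0.11·1.659) = 0.6884·0.8332 = 0.5736 mg/L.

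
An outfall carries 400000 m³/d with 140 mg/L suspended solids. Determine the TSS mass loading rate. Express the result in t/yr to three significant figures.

20500 t/yr

400000 m³/d = 4.63 m³/s.
Mass flux = Q·C = 4.63 m³/s × 140 g/m³ = 648.1 g/s.
= 648.1 g/s × 31.56 = 2.045e+04 t/yr.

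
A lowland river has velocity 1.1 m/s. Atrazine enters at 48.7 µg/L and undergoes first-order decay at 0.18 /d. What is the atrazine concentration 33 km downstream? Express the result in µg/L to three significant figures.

Travel time t = 33 km / 1.1 m/s = 3.3e+04/1.1 = 3e+04 s = 0.3472 d.
First-order decay: C = 48.7·exp(−0.18·0.3472) = 48.7·0.9394 = 45.75 µg/L.

45.7 µg/L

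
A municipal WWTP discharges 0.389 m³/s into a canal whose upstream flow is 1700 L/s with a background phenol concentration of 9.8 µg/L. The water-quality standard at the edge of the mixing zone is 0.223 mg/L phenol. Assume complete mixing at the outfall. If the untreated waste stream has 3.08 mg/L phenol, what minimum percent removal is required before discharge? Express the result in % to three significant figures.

62.5 %

1700 L/s = 1.7 m³/s.
9.8 µg/L = 0.0098 mg/L.
Mass balance: 0.223·2.089 = 0.389·Cₑ + 1.7·0.0098.
Cₑ = (0.4658 − 0.01666) / 0.389 = 1.155 mg/L.
Required removal = 1 − 1.155/3.08 = 62.51 %.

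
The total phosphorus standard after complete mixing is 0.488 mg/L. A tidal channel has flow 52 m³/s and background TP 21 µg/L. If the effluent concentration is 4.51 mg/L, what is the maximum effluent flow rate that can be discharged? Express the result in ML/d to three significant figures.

522 ML/d

21 µg/L = 0.021 mg/L.
Mass balance at complete mixing: C_std·(Q_w + Q_r) = Q_w·C_e + Q_r·C_b.
Rearranging, Q_w = Q_r·(C_std − C_b)/(C_e − C_std) = 52·(0.488 − 0.021) / (4.51 − 0.488) = 6.038 m³/s.
= 521.7 ML/d.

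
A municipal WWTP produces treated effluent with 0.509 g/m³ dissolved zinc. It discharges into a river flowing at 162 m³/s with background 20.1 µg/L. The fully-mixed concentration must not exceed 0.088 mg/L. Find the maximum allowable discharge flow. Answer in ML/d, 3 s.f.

2260 ML/d

20.1 µg/L = 0.0201 mg/L.
Mass balance at complete mixing: C_std·(Q_w + Q_r) = Q_w·C_e + Q_r·C_b.
Rearranging, Q_w = Q_r·(C_std − C_b)/(C_e − C_std) = 162·(0.088 − 0.0201) / (0.509 − 0.088) = 26.13 m³/s.
= 2257 ML/d.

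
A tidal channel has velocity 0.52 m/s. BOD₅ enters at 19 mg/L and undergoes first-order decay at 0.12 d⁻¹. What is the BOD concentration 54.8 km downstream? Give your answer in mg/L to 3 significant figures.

Travel time t = 54.8 km / 0.52 m/s = 5.48e+04/0.52 = 1.054e+05 s = 1.22 d.
First-order decay: C = 19·exp(−0.12·1.22) = 19·0.8638 = 16.41 mg/L.

16.4 mg/L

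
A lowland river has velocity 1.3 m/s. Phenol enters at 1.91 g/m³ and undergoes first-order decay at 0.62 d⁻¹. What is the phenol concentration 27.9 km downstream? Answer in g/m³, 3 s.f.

Travel time t = 27.9 km / 1.3 m/s = 2.79e+04/1.3 = 2.146e+04 s = 0.2484 d.
First-order decay: C = 1.91·exp(−0.62·0.2484) = 1.91·0.8573 = 1.637 g/m³.

1.64 g/m³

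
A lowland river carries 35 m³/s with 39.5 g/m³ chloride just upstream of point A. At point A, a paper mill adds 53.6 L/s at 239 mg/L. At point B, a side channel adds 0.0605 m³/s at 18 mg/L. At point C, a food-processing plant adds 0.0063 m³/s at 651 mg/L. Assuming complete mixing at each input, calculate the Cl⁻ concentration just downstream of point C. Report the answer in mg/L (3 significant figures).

39.9 mg/L

53.6 L/s = 0.0536 m³/s.
After input A: C = (35·39.5 + 0.0536·239) / 35.05 = 39.81 mg/L.
After input B: C = (35.05·39.81 + 0.0605·18) / 35.11 = 39.77 mg/L.
After input C: C = (35.11·39.77 + 0.0063·651) / 35.12 = 39.88 mg/L.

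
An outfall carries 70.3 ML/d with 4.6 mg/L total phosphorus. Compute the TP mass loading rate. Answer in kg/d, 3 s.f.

323 kg/d

70.3 ML/d = 0.8137 m³/s.
Mass flux = Q·C = 0.8137 m³/s × 4.6 g/m³ = 3.743 g/s.
= 3.743 g/s × 86.4 = 323.4 kg/d.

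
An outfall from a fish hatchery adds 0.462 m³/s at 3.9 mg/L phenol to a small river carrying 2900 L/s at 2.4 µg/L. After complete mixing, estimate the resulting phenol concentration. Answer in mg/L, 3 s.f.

2900 L/s = 2.9 m³/s.
2.4 µg/L = 0.0024 mg/L.
Flow-weighted mixing gives C = (0.462·3.9 + 2.9·0.0024) / (0.462 + 2.9) = 1.809/3.362 = 0.538 mg/L.

0.538 mg/L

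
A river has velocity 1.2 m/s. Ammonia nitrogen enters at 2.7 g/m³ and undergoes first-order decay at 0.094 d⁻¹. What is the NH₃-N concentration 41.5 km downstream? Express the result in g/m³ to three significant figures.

2.60 g/m³

Travel time t = 41.5 km / 1.2 m/s = 4.15e+04/1.2 = 3.458e+04 s = 0.4003 d.
First-order decay: C = 2.7·exp(−0.094·0.4003) = 2.7·0.9631 = 2.6 g/m³.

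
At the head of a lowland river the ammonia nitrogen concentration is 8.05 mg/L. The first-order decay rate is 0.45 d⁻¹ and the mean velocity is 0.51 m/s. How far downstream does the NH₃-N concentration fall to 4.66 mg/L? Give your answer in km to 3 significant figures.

From C = C₀·e^(−kt), t = ln(C₀/C)/k = ln(8.05/4.66)/0.45 = 0.5467/0.45 = 1.215 d.
Distance = v·t = 0.51 m/s × 1.05e+05 s = 5.353e+04 m = 53.53 km.

53.5 km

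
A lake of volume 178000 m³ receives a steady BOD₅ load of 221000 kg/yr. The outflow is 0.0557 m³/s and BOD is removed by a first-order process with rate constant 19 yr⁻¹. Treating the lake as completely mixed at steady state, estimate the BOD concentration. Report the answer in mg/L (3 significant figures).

43.0 mg/L

Outflow Q = 0.0557 m³/s × 3.156e+07 s/yr = 1.758e+06 m³/yr.
Steady-state CSTR mass balance: W = Q·C + k·V·C, so C = W/(Q + kV).
Q + kV = 1.758e+06 + 19·178000 = 5.14e+06 m³/yr.
C = 221000/5.14e+06 = 0.043 kg/m³ = 43 mg/L.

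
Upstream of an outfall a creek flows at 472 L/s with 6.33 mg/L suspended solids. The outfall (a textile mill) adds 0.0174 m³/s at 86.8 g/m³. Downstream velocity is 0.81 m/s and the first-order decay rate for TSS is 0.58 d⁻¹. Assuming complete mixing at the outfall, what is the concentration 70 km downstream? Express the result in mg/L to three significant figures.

5.15 mg/L

472 L/s = 0.472 m³/s.
After complete mixing, C₀ = (0.0174·86.8 + 0.472·6.33) / 0.4894 = 9.191 mg/L.
Travel time t = 7e+04 m / 0.81 m/s = 8.642e+04 s = 1 d.
C = 9.191·exp(−0.58·1) = 9.191·0.5598 = 5.145 mg/L.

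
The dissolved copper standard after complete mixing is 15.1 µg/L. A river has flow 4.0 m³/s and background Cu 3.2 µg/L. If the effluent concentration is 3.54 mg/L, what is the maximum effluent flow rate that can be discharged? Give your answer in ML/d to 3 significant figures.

1.17 ML/d

3.2 µg/L = 0.0032 mg/L.
15.1 µg/L = 0.0151 mg/L.
Mass balance at complete mixing: C_std·(Q_w + Q_r) = Q_w·C_e + Q_r·C_b.
Rearranging, Q_w = Q_r·(C_std − C_b)/(C_e − C_std) = 4.0·(0.0151 − 0.0032) / (3.54 − 0.0151) = 0.0135 m³/s.
= 1.167 ML/d.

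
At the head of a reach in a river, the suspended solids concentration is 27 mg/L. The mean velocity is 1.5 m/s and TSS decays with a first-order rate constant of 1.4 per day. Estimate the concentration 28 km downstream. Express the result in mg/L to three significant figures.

Travel time t = 28 km / 1.5 m/s = 2.8e+04/1.5 = 1.867e+04 s = 0.216 d.
First-order decay: C = 27·exp(−1.4·0.216) = 27·0.739 = 19.95 mg/L.

20.0 mg/L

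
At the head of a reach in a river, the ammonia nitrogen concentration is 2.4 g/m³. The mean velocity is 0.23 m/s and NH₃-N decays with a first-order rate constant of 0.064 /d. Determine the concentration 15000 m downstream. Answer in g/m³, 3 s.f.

2.29 g/m³

Travel time t = 15000 m / 0.23 m/s = 1.5e+04/0.23 = 6.522e+04 s = 0.7548 d.
First-order decay: C = 2.4·exp(−0.064·0.7548) = 2.4·0.9528 = 2.287 g/m³.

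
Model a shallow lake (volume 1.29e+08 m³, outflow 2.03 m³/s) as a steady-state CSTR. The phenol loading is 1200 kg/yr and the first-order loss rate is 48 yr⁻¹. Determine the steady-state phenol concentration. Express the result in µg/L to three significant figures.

0.192 µg/L

Outflow Q = 2.03 m³/s × 3.156e+07 s/yr = 6.406e+07 m³/yr.
Steady-state CSTR mass balance: W = Q·C + k·V·C, so C = W/(Q + kV).
Q + kV = 6.406e+07 + 48·1.29e+08 = 6.256e+09 m³/yr.
C = 1200/6.256e+09 = 1.918e-07 kg/m³ = 0.0001918 mg/L = 0.1918 µg/L.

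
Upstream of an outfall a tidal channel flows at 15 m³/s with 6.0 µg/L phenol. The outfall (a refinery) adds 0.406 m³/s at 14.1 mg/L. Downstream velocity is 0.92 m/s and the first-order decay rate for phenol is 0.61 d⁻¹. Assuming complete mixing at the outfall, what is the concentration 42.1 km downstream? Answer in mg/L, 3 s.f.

0.273 mg/L

6.0 µg/L = 0.006 mg/L.
After complete mixing, C₀ = (0.406·14.1 + 15·0.006) / 15.41 = 0.3774 mg/L.
Travel time t = 4.21e+04 m / 0.92 m/s = 4.576e+04 s = 0.5296 d.
C = 0.3774·exp(−0.61·0.5296) = 0.3774·0.7239 = 0.2732 mg/L.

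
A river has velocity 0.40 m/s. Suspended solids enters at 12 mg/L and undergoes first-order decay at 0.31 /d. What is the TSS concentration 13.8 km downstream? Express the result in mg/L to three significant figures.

Travel time t = 13.8 km / 0.40 m/s = 1.38e+04/0.40 = 3.45e+04 s = 0.3993 d.
First-order decay: C = 12·exp(−0.31·0.3993) = 12·0.8836 = 10.6 mg/L.

10.6 mg/L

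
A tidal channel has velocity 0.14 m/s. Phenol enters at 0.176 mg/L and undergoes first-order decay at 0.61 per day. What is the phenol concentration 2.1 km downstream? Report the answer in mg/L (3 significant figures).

0.158 mg/L

Travel time t = 2.1 km / 0.14 m/s = 2100/0.14 = 1.5e+04 s = 0.1736 d.
First-order decay: C = 0.176·exp(−0.61·0.1736) = 0.176·0.8995 = 0.1583 mg/L.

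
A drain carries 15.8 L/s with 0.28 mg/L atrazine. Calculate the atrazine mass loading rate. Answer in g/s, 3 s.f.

0.00442 g/s

15.8 L/s = 0.0158 m³/s.
Mass flux = Q·C = 0.0158 m³/s × 0.28 g/m³ = 0.004424 g/s.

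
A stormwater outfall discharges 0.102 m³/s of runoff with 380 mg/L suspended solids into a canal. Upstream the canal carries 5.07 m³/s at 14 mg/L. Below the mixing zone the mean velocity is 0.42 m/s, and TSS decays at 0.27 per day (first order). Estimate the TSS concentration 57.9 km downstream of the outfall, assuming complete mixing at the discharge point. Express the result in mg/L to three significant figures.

After complete mixing, C₀ = (0.102·380 + 5.07·14) / 5.172 = 21.22 mg/L.
Travel time t = 5.79e+04 m / 0.42 m/s = 1.379e+05 s = 1.596 d.
C = 21.22·exp(−0.27·1.596) = 21.22·0.65 = 13.79 mg/L.

13.8 mg/L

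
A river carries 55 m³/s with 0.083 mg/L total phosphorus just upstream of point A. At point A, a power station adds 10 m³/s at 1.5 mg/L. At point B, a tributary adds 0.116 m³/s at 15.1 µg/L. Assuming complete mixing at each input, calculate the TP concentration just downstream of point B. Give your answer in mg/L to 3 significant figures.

After input A: C = (55·0.083 + 10·1.5) / 65 = 0.301 mg/L.
15.1 µg/L = 0.0151 mg/L.
After input B: C = (65·0.301 + 0.116·0.0151) / 65.12 = 0.3005 mg/L.

0.300 mg/L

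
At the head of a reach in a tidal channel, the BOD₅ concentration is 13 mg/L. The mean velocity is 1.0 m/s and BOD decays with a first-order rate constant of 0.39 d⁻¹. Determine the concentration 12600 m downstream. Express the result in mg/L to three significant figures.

12.3 mg/L

Travel time t = 12600 m / 1.0 m/s = 1.26e+04/1.0 = 1.26e+04 s = 0.1458 d.
First-order decay: C = 13·exp(−0.39·0.1458) = 13·0.9447 = 12.28 mg/L.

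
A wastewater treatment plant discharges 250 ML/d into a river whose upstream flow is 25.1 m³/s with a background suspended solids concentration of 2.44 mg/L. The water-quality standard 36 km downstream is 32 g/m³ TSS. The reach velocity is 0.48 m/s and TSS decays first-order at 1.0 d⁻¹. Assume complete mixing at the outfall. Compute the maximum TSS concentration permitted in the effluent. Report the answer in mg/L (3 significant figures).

250 ML/d = 2.894 m³/s.
Travel time to the compliance point: t = 3.6e+04/0.48 = 7.5e+04 s = 0.8681 d; decay factor exp(−1.0·0.8681) = 0.4198.
So the concentration just after mixing may be at most 32/0.4198 = 76.23 mg/L.
Mass balance: 76.23·27.99 = 2.894·Cₑ + 25.1·2.44.
Cₑ = (2134 − 61.24) / 2.894 = 716.4 mg/L.

716 mg/L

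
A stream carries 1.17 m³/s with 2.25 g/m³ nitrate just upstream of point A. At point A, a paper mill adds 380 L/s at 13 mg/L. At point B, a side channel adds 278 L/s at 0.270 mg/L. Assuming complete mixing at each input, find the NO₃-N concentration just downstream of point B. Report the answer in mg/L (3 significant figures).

4.18 mg/L

380 L/s = 0.38 m³/s.
After input A: C = (1.17·2.25 + 0.38·13) / 1.55 = 4.885 mg/L.
278 L/s = 0.278 m³/s.
After input B: C = (1.55·4.885 + 0.278·0.27) / 1.828 = 4.184 mg/L.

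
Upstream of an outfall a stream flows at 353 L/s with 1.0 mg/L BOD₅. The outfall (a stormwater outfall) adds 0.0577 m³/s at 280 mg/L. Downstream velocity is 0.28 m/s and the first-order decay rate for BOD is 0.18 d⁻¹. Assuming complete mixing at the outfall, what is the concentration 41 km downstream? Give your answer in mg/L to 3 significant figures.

29.6 mg/L

353 L/s = 0.353 m³/s.
After complete mixing, C₀ = (0.0577·280 + 0.353·1) / 0.4107 = 40.2 mg/L.
Travel time t = 4.1e+04 m / 0.28 m/s = 1.464e+05 s = 1.695 d.
C = 40.2·exp(−0.18·1.695) = 40.2·0.7371 = 29.63 mg/L.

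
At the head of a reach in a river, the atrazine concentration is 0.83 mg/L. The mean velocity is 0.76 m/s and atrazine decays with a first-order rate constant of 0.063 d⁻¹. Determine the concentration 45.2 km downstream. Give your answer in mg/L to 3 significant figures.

0.795 mg/L

Travel time t = 45.2 km / 0.76 m/s = 4.52e+04/0.76 = 5.947e+04 s = 0.6884 d.
First-order decay: C = 0.83·exp(−0.063·0.6884) = 0.83·0.9576 = 0.7948 mg/L.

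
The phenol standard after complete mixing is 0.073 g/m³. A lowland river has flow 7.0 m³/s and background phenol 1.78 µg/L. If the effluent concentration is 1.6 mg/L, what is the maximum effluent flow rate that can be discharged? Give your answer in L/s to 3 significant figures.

1.78 µg/L = 0.00178 mg/L.
Mass balance at complete mixing: C_std·(Q_w + Q_r) = Q_w·C_e + Q_r·C_b.
Rearranging, Q_w = Q_r·(C_std − C_b)/(C_e − C_std) = 7.0·(0.073 − 0.00178) / (1.6 − 0.073) = 0.3265 m³/s.
= 326.5 L/s.

326 L/s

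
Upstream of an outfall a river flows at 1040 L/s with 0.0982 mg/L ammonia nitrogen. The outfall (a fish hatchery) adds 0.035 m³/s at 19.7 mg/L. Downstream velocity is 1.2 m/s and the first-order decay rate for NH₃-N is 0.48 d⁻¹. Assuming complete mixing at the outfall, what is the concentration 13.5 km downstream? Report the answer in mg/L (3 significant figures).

0.692 mg/L

1040 L/s = 1.04 m³/s.
After complete mixing, C₀ = (0.035·19.7 + 1.04·0.0982) / 1.075 = 0.7364 mg/L.
Travel time t = 1.35e+04 m / 1.2 m/s = 1.125e+04 s = 0.1302 d.
C = 0.7364·exp(−0.48·0.1302) = 0.7364·0.9394 = 0.6918 mg/L.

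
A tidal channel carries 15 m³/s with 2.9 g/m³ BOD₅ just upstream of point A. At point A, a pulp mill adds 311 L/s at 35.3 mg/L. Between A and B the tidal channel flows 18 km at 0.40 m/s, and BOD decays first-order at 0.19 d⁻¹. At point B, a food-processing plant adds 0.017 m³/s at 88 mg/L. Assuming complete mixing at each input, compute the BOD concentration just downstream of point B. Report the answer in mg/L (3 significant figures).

311 L/s = 0.311 m³/s.
After input A: C = (15·2.9 + 0.311·35.3) / 15.31 = 3.558 mg/L.
Over the 18 km reach to input B (t = 4.5e+04 s = 0.5208 d), decay gives C = 3.558·exp(−0.19·0.5208) = 3.223 mg/L.
After input B: C = (15.31·3.223 + 0.017·88) / 15.33 = 3.317 mg/L.

3.32 mg/L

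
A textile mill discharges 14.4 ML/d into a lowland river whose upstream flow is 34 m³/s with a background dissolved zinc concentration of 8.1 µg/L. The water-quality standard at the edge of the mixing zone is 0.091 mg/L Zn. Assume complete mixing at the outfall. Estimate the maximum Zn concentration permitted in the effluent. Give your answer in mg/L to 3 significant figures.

17.0 mg/L

14.4 ML/d = 0.1667 m³/s.
8.1 µg/L = 0.0081 mg/L.
Mass balance: 0.091·34.17 = 0.1667·Cₑ + 34·0.0081.
Cₑ = (3.109 − 0.2754) / 0.1667 = 17 mg/L.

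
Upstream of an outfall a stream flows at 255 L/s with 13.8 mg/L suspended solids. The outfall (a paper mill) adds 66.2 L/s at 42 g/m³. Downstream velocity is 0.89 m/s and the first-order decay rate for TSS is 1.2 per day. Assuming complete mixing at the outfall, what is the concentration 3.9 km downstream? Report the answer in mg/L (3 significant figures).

18.5 mg/L

66.2 L/s = 0.0662 m³/s.
255 L/s = 0.255 m³/s.
After complete mixing, C₀ = (0.0662·42 + 0.255·13.8) / 0.3212 = 19.61 mg/L.
Travel time t = 3900 m / 0.89 m/s = 4382 s = 0.05072 d.
C = 19.61·exp(−1.2·0.05072) = 19.61·0.941 = 18.45 mg/L.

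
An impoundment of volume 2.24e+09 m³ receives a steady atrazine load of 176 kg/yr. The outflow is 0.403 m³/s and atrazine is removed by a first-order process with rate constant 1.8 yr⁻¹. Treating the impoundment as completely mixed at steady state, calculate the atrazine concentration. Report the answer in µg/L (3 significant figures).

0.0435 µg/L

Outflow Q = 0.403 m³/s × 3.156e+07 s/yr = 1.272e+07 m³/yr.
Steady-state CSTR mass balance: W = Q·C + k·V·C, so C = W/(Q + kV).
Q + kV = 1.272e+07 + 1.8·2.24e+09 = 4.045e+09 m³/yr.
C = 176/4.045e+09 = 4.351e-08 kg/m³ = 4.351e-05 mg/L = 0.04351 µg/L.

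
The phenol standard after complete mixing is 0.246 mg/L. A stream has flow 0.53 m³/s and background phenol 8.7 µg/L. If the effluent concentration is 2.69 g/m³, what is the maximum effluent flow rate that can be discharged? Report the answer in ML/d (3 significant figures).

4.45 ML/d

8.7 µg/L = 0.0087 mg/L.
Mass balance at complete mixing: C_std·(Q_w + Q_r) = Q_w·C_e + Q_r·C_b.
Rearranging, Q_w = Q_r·(C_std − C_b)/(C_e − C_std) = 0.53·(0.246 − 0.0087) / (2.69 − 0.246) = 0.05146 m³/s.
= 4.446 ML/d.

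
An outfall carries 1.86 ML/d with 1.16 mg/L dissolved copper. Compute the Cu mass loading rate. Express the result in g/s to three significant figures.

0.0250 g/s

1.86 ML/d = 0.02153 m³/s.
Mass flux = Q·C = 0.02153 m³/s × 1.16 g/m³ = 0.02497 g/s.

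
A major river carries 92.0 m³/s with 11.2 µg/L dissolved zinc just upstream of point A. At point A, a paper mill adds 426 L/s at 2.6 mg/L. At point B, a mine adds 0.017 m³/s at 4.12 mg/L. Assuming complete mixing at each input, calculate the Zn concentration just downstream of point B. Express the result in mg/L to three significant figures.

11.2 µg/L = 0.0112 mg/L.
426 L/s = 0.426 m³/s.
After input A: C = (92·0.0112 + 0.426·2.6) / 92.43 = 0.02313 mg/L.
After input B: C = (92.43·0.02313 + 0.017·4.12) / 92.44 = 0.02389 mg/L.

0.0239 mg/L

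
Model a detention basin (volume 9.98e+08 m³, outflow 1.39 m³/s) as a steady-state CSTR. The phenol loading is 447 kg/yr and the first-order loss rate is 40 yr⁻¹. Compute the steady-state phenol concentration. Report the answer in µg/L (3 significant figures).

0.0112 µg/L

Outflow Q = 1.39 m³/s × 3.156e+07 s/yr = 4.387e+07 m³/yr.
Steady-state CSTR mass balance: W = Q·C + k·V·C, so C = W/(Q + kV).
Q + kV = 4.387e+07 + 40·9.98e+08 = 3.996e+10 m³/yr.
C = 447/3.996e+10 = 1.119e-08 kg/m³ = 1.119e-05 mg/L = 0.01119 µg/L.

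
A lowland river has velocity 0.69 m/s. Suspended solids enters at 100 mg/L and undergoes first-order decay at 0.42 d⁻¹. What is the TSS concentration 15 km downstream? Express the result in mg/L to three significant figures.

Travel time t = 15 km / 0.69 m/s = 1.5e+04/0.69 = 2.174e+04 s = 0.2516 d.
First-order decay: C = 100·exp(−0.42·0.2516) = 100·0.8997 = 89.97 mg/L.

90.0 mg/L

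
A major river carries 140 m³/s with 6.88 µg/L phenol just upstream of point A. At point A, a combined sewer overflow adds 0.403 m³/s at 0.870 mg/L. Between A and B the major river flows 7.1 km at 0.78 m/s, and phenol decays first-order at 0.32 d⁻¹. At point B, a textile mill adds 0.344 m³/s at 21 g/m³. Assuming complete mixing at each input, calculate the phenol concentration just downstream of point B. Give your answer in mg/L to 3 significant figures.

0.0604 mg/L

6.88 µg/L = 0.00688 mg/L.
After input A: C = (140·0.00688 + 0.403·0.87) / 140.4 = 0.009357 mg/L.
Over the 7.1 km reach to input B (t = 9103 s = 0.1054 d), decay gives C = 0.009357·exp(−0.32·0.1054) = 0.009047 mg/L.
After input B: C = (140.4·0.009047 + 0.344·21) / 140.7 = 0.06035 mg/L.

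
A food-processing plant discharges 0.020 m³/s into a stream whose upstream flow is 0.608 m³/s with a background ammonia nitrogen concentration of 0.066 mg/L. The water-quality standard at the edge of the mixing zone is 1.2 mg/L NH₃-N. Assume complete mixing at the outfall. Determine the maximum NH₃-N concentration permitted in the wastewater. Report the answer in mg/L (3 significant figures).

35.7 mg/L

Mass balance: 1.2·0.628 = 0.02·Cₑ + 0.608·0.066.
Cₑ = (0.7536 − 0.04013) / 0.02 = 35.67 mg/L.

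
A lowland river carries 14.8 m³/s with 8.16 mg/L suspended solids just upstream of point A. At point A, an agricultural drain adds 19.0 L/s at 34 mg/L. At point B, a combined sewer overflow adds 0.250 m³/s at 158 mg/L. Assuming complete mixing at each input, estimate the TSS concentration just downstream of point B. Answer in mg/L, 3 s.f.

19.0 L/s = 0.019 m³/s.
After input A: C = (14.8·8.16 + 0.019·34) / 14.82 = 8.193 mg/L.
After input B: C = (14.82·8.193 + 0.25·158) / 15.07 = 10.68 mg/L.

10.7 mg/L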